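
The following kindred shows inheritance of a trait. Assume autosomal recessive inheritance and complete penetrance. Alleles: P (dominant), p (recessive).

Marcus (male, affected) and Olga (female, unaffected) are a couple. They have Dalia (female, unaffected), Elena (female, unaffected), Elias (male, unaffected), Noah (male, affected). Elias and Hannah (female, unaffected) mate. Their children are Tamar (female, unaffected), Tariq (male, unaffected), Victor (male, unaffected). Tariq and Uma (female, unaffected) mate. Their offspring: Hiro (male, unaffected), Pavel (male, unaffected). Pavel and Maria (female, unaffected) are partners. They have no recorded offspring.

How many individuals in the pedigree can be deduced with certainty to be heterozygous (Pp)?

4

Obligate heterozygotes: Olga is unaffected so carries P and passed p to Noah (pp), so Olga is Pp; Dalia is unaffected so carries P and received p from Marcus (pp), so Dalia is Pp; Elena is unaffected so carries P and received p from Marcus (pp), so Elena is Pp; Elias is unaffected so carries P and received p from Marcus (pp), so Elias is Pp.
Every other individual is either homozygous by phenotype or has at least one consistent homozygous assignment, so the count is 4.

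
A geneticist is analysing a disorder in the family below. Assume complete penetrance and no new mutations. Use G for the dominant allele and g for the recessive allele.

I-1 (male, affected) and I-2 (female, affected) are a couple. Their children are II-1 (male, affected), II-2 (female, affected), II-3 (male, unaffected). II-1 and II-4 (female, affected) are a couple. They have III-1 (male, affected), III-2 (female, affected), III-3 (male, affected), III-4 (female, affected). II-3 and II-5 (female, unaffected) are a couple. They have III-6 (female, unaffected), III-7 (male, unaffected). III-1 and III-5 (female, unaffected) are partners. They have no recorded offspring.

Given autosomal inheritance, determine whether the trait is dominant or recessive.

dominant

I-1 and I-2 are both affected yet have an unaffected child II-3. Under a recessive model two affected parents are homozygous and every child would be affected, so the trait cannot be recessive.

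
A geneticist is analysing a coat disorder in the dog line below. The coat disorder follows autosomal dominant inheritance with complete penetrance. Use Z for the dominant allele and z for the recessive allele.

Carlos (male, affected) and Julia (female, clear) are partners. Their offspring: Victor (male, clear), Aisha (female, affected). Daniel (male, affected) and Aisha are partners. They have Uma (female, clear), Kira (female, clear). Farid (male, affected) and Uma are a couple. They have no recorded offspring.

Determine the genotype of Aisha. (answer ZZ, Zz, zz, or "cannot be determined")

From phenotype alone, Aisha is ZZ or Zz.
Aisha is affected so carries Z and received z from Julia (zz), so Aisha is Zz.

Zz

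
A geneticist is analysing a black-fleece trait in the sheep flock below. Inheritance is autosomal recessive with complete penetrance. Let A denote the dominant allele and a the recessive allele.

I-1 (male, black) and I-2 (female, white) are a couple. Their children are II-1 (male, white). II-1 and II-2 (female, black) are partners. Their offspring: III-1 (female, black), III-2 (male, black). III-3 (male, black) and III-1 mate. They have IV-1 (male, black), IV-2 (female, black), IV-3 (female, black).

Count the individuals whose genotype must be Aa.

1

Obligate heterozygotes: II-1 is white so carries A and received a from I-1 (aa), so II-1 is Aa.
Every other individual is either homozygous by phenotype or has at least one consistent homozygous assignment, so the count is 1.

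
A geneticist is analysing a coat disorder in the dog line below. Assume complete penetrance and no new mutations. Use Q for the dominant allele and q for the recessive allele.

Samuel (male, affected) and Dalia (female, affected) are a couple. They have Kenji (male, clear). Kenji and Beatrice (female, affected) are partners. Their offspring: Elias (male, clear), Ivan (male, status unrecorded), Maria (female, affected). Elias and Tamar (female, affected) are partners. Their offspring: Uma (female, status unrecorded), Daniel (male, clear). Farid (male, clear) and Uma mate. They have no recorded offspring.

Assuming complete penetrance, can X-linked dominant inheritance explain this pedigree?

Yes

A consistent assignment under X-linked dominant exists: Samuel X^Q Y, Dalia X^Q X^q, Kenji X^q Y, Beatrice X^Q X^q, Elias X^q Y, Ivan X^Q Y, Maria X^Q X^q, Tamar X^Q X^q, Uma X^Q X^q, Daniel X^q Y, Farid X^q Y.
In this assignment every recorded phenotype matches its genotype and every non-founder's genotype is obtainable from its parents' genotypes, so the pedigree is consistent.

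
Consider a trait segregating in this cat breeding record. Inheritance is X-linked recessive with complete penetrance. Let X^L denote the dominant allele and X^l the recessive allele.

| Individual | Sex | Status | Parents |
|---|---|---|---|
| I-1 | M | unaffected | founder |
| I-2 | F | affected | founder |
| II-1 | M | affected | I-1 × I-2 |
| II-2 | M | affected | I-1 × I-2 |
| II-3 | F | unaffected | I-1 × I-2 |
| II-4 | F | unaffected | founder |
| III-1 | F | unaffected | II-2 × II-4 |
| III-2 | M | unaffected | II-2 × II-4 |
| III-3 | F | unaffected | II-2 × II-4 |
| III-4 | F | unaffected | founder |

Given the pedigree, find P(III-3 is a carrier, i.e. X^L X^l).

III-3 is unaffected so carries L and received l from II-2 (X^l Y), so III-3 is X^L X^l, giving P(X^L X^l) = 1.

1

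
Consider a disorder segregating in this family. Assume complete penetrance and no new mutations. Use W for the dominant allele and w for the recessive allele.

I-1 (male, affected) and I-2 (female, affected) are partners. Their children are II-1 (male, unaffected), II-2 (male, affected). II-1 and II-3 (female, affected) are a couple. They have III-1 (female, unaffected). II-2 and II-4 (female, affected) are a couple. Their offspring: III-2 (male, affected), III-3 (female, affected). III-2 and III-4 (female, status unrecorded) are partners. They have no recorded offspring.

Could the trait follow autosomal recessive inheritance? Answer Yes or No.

No

Under autosomal recessive, II-1 (unaffected, male) cannot arise from I-1 (affected) × I-2 (affected).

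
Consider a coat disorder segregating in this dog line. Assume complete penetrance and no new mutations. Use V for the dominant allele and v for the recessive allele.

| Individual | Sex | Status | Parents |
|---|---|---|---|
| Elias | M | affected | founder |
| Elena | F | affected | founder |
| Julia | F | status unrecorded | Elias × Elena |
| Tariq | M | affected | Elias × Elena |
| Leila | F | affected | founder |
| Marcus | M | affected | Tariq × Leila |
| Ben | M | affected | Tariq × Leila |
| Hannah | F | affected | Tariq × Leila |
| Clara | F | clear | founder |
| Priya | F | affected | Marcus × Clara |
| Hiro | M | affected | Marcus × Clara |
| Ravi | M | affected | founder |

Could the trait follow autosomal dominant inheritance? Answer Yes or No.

A consistent assignment under autosomal dominant exists: Elias VV, Elena VV, Julia VV, Tariq VV, Leila VV, Marcus VV, Ben VV, Hannah VV, Clara vv, Priya Vv, Hiro Vv, Ravi VV.
In this assignment every recorded phenotype matches its genotype and every non-founder's genotype is obtainable from its parents' genotypes, so the pedigree is consistent.

Yes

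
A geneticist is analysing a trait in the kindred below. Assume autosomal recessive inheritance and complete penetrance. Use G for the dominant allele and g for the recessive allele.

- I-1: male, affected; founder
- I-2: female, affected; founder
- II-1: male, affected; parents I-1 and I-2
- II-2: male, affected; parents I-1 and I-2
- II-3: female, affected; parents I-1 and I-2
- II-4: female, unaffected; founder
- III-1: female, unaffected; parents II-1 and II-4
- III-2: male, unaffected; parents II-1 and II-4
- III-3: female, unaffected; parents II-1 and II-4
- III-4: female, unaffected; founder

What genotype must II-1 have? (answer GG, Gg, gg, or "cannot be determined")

gg

II-1 is affected, so II-1 is gg.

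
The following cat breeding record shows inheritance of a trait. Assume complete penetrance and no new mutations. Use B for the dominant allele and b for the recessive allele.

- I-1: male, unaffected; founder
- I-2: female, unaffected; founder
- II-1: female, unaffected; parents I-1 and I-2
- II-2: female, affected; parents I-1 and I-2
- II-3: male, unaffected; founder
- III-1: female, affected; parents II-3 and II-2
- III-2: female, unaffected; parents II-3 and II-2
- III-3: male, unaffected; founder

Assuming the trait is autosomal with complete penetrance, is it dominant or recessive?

I-1 and I-2 are both unaffected yet have an affected child II-2. Under dominance, an affected child requires at least one affected parent, so the trait cannot be dominant.

recessive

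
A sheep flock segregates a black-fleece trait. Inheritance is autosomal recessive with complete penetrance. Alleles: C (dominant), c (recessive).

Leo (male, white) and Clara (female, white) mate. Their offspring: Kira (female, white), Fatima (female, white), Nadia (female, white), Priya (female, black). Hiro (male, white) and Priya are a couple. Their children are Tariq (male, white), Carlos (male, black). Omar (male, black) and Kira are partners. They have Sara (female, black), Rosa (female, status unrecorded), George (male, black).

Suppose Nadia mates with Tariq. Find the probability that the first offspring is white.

Leo is white so carries C and passed c to Priya (cc), so Leo is Cc.
Clara is white so carries C and passed c to Priya (cc), so Clara is Cc.
Nadia is a white offspring of Leo (Cc) × Clara (Cc), whose cross gives 1/4 CC : 1/2 Cc : 1/4 cc; conditioning on being white, Nadia is CC with probability 1/3, Cc with probability 2/3.
Tariq is white so carries C and received c from Priya (cc), so Tariq is Cc.
Summing over parental genotype combinations, P(offspring is white) = 1/3·1 + 2/3·3/4 = 5/6.

5/6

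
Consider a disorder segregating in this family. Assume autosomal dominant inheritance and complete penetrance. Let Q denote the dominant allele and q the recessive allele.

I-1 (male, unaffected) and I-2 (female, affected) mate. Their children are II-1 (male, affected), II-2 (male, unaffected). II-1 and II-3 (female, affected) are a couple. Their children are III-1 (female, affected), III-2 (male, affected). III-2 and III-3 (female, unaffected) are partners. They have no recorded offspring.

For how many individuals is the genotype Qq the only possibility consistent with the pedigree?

Obligate heterozygotes: I-2 is affected so carries Q and passed q to II-2 (qq), so I-2 is Qq; II-1 is affected so carries Q and received q from I-1 (qq), so II-1 is Qq.
Every other individual is either homozygous by phenotype or has at least one consistent homozygous assignment, so the count is 2.

2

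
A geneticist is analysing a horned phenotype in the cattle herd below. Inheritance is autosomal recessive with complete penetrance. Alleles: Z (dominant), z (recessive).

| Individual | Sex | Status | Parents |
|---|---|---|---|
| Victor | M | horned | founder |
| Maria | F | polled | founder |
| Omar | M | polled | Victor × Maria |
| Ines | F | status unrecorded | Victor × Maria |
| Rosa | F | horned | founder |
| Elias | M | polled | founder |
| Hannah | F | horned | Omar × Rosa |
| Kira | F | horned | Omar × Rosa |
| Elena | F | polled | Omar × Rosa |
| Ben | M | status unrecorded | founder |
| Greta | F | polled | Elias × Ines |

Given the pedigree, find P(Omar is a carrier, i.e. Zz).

1

Omar is polled so carries Z and received z from Victor (zz), so Omar is Zz, giving P(Zz) = 1.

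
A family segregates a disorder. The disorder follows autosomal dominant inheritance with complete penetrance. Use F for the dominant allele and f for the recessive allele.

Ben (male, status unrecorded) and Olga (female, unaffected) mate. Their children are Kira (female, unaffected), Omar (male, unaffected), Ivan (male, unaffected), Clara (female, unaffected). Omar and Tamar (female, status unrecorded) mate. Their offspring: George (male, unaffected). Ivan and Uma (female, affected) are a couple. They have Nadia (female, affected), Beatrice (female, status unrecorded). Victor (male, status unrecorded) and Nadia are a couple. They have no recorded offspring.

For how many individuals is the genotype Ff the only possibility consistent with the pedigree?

Obligate heterozygotes: Nadia is affected so carries F and received f from Ivan (ff), so Nadia is Ff.
Every other individual is either homozygous by phenotype or has at least one consistent homozygous assignment, so the count is 1.

1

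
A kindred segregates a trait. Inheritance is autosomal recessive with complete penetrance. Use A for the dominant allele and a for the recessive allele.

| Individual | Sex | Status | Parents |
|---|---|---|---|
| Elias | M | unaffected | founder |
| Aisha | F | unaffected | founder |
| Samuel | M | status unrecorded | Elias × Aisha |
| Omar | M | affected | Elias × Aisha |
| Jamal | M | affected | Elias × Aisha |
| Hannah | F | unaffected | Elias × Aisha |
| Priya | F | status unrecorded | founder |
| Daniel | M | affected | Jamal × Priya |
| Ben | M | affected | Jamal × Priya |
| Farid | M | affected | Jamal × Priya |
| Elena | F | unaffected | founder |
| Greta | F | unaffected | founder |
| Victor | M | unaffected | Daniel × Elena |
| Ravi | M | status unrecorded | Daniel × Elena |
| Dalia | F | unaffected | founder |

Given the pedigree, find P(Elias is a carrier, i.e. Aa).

1

Elias is unaffected so carries A and passed a to Omar (aa), so Elias is Aa, giving P(Aa) = 1.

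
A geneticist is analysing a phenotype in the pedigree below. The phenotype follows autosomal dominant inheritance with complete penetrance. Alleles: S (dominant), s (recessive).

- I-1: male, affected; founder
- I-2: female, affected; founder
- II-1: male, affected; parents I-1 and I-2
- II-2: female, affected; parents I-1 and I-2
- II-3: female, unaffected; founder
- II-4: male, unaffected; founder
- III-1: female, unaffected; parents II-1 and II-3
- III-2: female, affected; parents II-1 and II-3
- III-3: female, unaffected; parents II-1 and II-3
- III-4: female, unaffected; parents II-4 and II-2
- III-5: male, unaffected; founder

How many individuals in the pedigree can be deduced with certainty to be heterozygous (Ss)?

Obligate heterozygotes: II-1 is affected so carries S and passed s to III-1 (ss), so II-1 is Ss; II-2 is affected so carries S and passed s to III-4 (ss), so II-2 is Ss; III-2 is affected so carries S and received s from II-3 (ss), so III-2 is Ss.
Every other individual is either homozygous by phenotype or has at least one consistent homozygous assignment, so the count is 3.

3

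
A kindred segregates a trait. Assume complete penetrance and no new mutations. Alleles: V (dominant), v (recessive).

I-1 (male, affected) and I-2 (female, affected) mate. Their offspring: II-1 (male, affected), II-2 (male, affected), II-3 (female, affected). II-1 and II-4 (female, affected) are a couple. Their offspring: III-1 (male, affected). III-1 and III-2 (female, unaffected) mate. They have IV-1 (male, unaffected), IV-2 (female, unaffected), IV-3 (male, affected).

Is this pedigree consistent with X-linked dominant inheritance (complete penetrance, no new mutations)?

No

Under X-linked dominant, IV-2 (unaffected, female) cannot arise from III-1 (affected) × III-2 (unaffected).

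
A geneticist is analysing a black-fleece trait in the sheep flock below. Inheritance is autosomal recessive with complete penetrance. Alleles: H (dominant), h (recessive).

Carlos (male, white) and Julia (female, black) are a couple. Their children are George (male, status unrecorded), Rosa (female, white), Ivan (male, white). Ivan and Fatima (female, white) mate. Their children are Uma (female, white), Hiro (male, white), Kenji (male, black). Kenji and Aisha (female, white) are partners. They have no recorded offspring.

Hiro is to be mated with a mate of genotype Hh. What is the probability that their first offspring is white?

5/6

Ivan is white so carries H and received h from Julia (hh), so Ivan is Hh.
Fatima is white so carries H and passed h to Kenji (hh), so Fatima is Hh.
Hiro is a white offspring of Ivan (Hh) × Fatima (Hh), whose cross gives 1/4 HH : 1/2 Hh : 1/4 hh; conditioning on being white, Hiro is HH with probability 1/3, Hh with probability 2/3.
Summing over parental genotype combinations, P(offspring is white) = 1/3·1 + 2/3·3/4 = 5/6.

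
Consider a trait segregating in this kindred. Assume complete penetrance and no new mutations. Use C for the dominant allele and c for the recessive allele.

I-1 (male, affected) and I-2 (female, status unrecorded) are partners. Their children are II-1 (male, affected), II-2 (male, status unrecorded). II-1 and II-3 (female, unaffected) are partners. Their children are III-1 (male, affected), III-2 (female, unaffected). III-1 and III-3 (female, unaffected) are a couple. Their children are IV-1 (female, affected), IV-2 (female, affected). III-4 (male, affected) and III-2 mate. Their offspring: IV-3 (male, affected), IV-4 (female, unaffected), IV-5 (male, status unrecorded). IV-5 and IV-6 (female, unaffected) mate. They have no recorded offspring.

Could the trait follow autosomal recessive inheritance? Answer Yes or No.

Yes

A consistent assignment under autosomal recessive exists: I-1 cc, I-2 Cc, II-1 cc, II-2 Cc, II-3 Cc, III-1 cc, III-2 Cc, III-3 Cc, III-4 cc, IV-1 cc, IV-2 cc, IV-3 cc, IV-4 Cc, IV-5 Cc, IV-6 CC.
In this assignment every recorded phenotype matches its genotype and every non-founder's genotype is obtainable from its parents' genotypes, so the pedigree is consistent.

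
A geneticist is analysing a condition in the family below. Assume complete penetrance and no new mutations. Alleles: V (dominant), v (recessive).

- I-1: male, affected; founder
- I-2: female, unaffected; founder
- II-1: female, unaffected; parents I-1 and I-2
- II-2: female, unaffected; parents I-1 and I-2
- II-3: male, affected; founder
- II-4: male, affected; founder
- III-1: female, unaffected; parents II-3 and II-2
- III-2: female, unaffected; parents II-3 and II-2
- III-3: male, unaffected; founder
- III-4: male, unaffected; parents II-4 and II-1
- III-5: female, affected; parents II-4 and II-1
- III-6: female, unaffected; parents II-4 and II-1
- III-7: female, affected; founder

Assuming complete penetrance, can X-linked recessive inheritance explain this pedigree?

A consistent assignment under X-linked recessive exists: I-1 X^v Y, I-2 X^V X^V, II-1 X^V X^v, II-2 X^V X^v, II-3 X^v Y, II-4 X^v Y, III-1 X^V X^v, III-2 X^V X^v, III-3 X^V Y, III-4 X^V Y, III-5 X^v X^v, III-6 X^V X^v, III-7 X^v X^v.
In this assignment every recorded phenotype matches its genotype and every non-founder's genotype is obtainable from its parents' genotypes, so the pedigree is consistent.

Yes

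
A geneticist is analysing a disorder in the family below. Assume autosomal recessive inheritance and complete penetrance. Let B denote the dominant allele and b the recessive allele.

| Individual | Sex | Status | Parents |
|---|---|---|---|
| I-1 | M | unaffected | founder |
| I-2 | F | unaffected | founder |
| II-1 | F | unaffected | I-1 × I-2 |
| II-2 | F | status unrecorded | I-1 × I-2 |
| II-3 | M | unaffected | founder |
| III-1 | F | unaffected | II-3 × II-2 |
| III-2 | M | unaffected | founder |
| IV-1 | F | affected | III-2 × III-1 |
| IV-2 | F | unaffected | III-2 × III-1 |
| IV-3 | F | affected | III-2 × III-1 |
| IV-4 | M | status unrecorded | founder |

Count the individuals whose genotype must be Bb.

2

Obligate heterozygotes: III-1 is unaffected so carries B and passed b to IV-1 (bb), so III-1 is Bb; III-2 is unaffected so carries B and passed b to IV-1 (bb), so III-2 is Bb.
Every other individual is either homozygous by phenotype or has at least one consistent homozygous assignment, so the count is 2.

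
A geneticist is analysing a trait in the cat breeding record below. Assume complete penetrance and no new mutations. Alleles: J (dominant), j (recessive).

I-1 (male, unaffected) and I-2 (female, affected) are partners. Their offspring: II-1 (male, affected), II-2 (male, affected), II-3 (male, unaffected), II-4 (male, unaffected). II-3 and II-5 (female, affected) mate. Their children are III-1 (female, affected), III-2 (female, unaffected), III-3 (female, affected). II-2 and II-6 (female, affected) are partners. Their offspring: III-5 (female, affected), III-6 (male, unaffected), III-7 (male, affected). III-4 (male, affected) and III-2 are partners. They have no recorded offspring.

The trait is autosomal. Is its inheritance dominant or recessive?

dominant

II-2 and II-6 are both affected yet have an unaffected child III-6. Under a recessive model two affected parents are homozygous and every child would be affected, so the trait cannot be recessive.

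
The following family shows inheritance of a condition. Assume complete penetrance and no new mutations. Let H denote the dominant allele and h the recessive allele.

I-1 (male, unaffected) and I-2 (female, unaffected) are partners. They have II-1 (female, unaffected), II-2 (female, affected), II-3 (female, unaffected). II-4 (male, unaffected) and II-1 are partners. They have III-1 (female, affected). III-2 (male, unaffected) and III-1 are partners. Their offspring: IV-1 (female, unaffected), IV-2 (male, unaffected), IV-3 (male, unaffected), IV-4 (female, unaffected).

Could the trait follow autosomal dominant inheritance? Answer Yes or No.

Under autosomal dominant, II-2 (affected, female) cannot arise from I-1 (unaffected) × I-2 (unaffected).

No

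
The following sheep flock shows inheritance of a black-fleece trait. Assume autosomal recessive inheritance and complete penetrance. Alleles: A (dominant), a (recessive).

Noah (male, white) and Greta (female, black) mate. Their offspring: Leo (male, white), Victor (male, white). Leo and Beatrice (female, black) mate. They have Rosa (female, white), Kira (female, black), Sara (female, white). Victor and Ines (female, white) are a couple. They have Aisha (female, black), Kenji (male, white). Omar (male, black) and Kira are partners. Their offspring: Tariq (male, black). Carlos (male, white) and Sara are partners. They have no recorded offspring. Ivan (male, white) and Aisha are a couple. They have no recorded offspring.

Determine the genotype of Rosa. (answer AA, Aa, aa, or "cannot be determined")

Aa

From phenotype alone, Rosa is AA or Aa.
Rosa is white so carries A and received a from Beatrice (aa), so Rosa is Aa.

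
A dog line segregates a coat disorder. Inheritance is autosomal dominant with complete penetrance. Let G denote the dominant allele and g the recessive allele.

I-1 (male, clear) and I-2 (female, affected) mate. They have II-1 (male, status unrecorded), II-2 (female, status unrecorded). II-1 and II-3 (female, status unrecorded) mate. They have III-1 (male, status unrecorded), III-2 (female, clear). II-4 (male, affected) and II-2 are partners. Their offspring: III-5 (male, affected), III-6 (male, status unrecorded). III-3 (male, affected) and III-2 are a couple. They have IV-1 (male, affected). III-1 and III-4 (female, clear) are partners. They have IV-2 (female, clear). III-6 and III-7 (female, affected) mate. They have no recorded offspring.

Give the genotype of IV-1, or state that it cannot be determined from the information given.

From phenotype alone, IV-1 is GG or Gg.
IV-1 is affected so carries G and received g from III-2 (gg), so IV-1 is Gg.

Gg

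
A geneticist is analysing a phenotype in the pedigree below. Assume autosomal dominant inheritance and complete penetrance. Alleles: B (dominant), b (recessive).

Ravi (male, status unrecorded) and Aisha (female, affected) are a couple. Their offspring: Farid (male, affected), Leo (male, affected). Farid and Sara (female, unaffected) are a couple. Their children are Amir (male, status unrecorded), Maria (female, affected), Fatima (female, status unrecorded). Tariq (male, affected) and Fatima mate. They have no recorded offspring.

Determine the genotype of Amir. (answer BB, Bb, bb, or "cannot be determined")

Amir's phenotype is unrecorded, and no parent or child forces a single allele at both positions; consistent genotype assignments exist with Amir as Bb or bb.

cannot be determined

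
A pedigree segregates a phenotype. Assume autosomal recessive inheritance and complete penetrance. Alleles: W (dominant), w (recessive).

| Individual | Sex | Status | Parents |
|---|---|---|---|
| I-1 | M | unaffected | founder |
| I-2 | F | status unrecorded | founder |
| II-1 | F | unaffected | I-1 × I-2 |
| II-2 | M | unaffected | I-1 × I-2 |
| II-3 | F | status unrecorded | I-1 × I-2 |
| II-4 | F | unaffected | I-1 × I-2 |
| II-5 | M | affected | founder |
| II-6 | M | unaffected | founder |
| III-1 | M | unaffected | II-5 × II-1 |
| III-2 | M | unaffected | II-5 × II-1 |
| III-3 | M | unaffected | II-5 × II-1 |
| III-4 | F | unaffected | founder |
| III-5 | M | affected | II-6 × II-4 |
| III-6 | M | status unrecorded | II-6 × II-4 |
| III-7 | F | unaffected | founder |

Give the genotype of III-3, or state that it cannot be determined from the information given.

From phenotype alone, III-3 is WW or Ww.
III-3 is unaffected so carries W and received w from II-5 (ww), so III-3 is Ww.

Ww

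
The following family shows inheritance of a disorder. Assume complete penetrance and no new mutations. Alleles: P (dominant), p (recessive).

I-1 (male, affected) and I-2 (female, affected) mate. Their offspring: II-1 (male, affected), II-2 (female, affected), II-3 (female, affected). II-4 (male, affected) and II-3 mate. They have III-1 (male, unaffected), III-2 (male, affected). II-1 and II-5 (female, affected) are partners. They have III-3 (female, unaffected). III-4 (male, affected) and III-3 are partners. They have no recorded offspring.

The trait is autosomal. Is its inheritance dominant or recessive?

II-4 and II-3 are both affected yet have an unaffected child III-1. Under a recessive model two affected parents are homozygous and every child would be affected, so the trait cannot be recessive.

dominant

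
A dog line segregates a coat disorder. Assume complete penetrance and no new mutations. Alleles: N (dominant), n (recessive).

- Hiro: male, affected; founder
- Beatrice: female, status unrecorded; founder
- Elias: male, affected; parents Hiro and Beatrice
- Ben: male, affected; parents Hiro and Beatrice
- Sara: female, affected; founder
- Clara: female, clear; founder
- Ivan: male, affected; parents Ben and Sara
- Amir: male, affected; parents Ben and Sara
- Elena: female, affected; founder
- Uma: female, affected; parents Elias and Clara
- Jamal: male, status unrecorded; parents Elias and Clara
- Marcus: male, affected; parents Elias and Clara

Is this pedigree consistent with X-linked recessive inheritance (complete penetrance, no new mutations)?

A consistent assignment under X-linked recessive exists: Hiro X^n Y, Beatrice X^N X^n, Elias X^n Y, Ben X^n Y, Sara X^n X^n, Clara X^N X^n, Ivan X^n Y, Amir X^n Y, Elena X^n X^n, Uma X^n X^n, Jamal X^N Y, Marcus X^n Y.
In this assignment every recorded phenotype matches its genotype and every non-founder's genotype is obtainable from its parents' genotypes, so the pedigree is consistent.

Yes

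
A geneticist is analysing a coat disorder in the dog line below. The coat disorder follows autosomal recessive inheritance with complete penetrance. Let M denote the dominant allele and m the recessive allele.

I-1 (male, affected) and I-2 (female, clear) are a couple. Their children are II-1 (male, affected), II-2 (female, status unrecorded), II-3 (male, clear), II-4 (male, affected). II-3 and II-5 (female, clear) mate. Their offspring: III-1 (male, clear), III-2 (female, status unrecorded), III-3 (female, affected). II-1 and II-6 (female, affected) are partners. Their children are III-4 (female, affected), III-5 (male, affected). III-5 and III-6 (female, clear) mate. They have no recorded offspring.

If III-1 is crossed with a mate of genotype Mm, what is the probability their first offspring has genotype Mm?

1/2

II-3 is clear so carries M and received m from I-1 (mm), so II-3 is Mm.
II-5 is clear so carries M and passed m to III-3 (mm), so II-5 is Mm.
III-1 is a clear offspring of II-3 (Mm) × II-5 (Mm), whose cross gives 1/4 MM : 1/2 Mm : 1/4 mm; conditioning on being clear, III-1 is MM with probability 1/3, Mm with probability 2/3.
Summing over parental genotype combinations, P(offspring has genotype Mm) = 1/3·1/2 + 2/3·1/2 = 1/2.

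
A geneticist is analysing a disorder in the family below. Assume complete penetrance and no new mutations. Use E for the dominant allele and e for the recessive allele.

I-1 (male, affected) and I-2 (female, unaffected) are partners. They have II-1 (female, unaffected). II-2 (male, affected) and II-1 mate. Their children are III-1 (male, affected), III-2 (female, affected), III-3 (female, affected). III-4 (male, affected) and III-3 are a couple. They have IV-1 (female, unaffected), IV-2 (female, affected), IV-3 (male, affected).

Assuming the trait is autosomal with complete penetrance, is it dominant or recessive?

III-4 and III-3 are both affected yet have an unaffected child IV-1. Under a recessive model two affected parents are homozygous and every child would be affected, so the trait cannot be recessive.

dominant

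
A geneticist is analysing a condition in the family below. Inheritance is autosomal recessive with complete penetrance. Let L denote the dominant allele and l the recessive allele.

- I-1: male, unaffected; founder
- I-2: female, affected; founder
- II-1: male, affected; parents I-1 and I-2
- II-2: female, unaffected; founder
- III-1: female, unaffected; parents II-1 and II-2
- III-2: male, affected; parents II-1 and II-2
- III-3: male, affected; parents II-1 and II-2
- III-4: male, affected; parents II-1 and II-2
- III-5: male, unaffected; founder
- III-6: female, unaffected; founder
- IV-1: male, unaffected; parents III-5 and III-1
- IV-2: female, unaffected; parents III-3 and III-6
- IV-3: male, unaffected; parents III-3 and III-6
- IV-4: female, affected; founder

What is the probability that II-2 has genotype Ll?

1

II-2 is unaffected so carries L and passed l to III-2 (ll), so II-2 is Ll, giving P(Ll) = 1.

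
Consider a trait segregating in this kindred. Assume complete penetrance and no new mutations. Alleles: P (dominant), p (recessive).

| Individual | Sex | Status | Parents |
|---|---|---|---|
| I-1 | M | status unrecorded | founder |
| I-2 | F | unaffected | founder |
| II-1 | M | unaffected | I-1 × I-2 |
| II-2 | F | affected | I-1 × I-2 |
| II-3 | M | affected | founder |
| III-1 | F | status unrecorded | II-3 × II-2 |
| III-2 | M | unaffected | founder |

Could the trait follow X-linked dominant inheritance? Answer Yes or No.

Yes

A consistent assignment under X-linked dominant exists: I-1 X^P Y, I-2 X^p X^p, II-1 X^p Y, II-2 X^P X^p, II-3 X^P Y, III-1 X^P X^P, III-2 X^p Y.
In this assignment every recorded phenotype matches its genotype and every non-founder's genotype is obtainable from its parents' genotypes, so the pedigree is consistent.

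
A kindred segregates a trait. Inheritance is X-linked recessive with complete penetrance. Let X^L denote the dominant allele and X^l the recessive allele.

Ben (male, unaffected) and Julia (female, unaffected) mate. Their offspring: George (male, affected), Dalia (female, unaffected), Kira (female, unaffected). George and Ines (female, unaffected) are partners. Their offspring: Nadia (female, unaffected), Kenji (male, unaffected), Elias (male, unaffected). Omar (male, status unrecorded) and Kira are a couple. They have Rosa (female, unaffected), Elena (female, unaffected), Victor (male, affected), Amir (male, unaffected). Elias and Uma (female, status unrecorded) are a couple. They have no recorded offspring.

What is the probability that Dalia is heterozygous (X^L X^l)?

Ben is unaffected, so Ben is X^L Y.
Julia is unaffected so carries L and passed l to George (X^l Y), so Julia is X^L X^l.
Their cross gives offspring ratios 1/2 X^L X^L : 1/2 X^L X^l. Conditioning on Dalia being unaffected, P(X^L X^l) = 1/2 / 1 = 1/2.

1/2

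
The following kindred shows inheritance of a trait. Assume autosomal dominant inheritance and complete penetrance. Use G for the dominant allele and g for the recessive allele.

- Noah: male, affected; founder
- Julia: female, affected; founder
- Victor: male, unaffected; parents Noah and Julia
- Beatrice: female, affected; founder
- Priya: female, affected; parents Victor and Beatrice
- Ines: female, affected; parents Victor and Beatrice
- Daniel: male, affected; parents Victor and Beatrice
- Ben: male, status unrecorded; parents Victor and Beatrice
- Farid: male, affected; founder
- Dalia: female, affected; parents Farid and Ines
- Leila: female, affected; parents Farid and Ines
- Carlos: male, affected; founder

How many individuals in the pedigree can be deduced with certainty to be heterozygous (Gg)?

Obligate heterozygotes: Noah is affected so carries G and passed g to Victor (gg), so Noah is Gg; Julia is affected so carries G and passed g to Victor (gg), so Julia is Gg; Priya is affected so carries G and received g from Victor (gg), so Priya is Gg; Ines is affected so carries G and received g from Victor (gg), so Ines is Gg; Daniel is affected so carries G and received g from Victor (gg), so Daniel is Gg.
Every other individual is either homozygous by phenotype or has at least one consistent homozygous assignment, so the count is 5.

5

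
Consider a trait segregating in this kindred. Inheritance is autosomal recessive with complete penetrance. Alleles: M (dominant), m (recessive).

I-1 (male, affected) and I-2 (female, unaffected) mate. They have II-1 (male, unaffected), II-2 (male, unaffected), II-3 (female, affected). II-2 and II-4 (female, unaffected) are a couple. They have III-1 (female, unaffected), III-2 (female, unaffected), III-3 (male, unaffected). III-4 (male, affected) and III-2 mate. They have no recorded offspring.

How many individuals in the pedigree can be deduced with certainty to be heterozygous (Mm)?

3

Obligate heterozygotes: I-2 is unaffected so carries M and passed m to II-3 (mm), so I-2 is Mm; II-1 is unaffected so carries M and received m from I-1 (mm), so II-1 is Mm; II-2 is unaffected so carries M and received m from I-1 (mm), so II-2 is Mm.
Every other individual is either homozygous by phenotype or has at least one consistent homozygous assignment, so the count is 3.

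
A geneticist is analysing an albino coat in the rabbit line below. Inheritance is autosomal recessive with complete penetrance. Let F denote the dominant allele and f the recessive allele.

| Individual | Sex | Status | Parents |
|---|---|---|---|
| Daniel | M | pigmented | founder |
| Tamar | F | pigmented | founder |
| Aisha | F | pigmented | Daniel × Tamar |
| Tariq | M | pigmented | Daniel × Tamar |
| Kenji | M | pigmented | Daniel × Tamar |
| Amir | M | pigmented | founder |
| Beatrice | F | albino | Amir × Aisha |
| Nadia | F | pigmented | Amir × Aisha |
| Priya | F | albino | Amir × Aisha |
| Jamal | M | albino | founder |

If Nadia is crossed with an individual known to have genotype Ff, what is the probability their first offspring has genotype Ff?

1/2

Amir is pigmented so carries F and passed f to Beatrice (ff), so Amir is Ff.
Aisha is pigmented so carries F and passed f to Beatrice (ff), so Aisha is Ff.
Nadia is a pigmented offspring of Amir (Ff) × Aisha (Ff), whose cross gives 1/4 FF : 1/2 Ff : 1/4 ff; conditioning on being pigmented, Nadia is FF with probability 1/3, Ff with probability 2/3.
Summing over parental genotype combinations, P(offspring has genotype Ff) = 1/3·1/2 + 2/3·1/2 = 1/2.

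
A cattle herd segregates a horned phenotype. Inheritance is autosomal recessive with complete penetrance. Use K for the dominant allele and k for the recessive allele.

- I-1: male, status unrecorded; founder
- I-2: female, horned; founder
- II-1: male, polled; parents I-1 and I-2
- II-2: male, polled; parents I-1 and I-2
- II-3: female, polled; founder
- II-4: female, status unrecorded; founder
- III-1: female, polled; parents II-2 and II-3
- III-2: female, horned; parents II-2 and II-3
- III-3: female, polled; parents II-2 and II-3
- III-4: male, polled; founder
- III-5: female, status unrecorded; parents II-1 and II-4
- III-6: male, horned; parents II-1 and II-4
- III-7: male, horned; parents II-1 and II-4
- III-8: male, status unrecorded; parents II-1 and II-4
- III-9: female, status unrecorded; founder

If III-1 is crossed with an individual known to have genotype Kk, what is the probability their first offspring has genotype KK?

1/3

II-2 is polled so carries K and received k from I-2 (kk), so II-2 is Kk.
II-3 is polled so carries K and passed k to III-2 (kk), so II-3 is Kk.
III-1 is a polled offspring of II-2 (Kk) × II-3 (Kk), whose cross gives 1/4 KK : 1/2 Kk : 1/4 kk; conditioning on being polled, III-1 is KK with probability 1/3, Kk with probability 2/3.
Summing over parental genotype combinations, P(offspring has genotype KK) = 1/3·1/2 + 2/3·1/4 = 1/3.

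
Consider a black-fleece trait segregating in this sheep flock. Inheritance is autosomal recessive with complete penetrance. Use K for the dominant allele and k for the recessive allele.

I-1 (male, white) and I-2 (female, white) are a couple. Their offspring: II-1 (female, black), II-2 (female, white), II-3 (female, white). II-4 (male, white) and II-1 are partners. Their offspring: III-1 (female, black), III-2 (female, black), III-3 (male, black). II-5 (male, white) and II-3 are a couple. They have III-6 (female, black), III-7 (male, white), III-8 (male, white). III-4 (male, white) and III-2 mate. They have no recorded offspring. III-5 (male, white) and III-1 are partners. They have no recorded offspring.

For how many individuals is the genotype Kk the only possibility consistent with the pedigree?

5

Obligate heterozygotes: I-1 is white so carries K and passed k to II-1 (kk), so I-1 is Kk; I-2 is white so carries K and passed k to II-1 (kk), so I-2 is Kk; II-3 is white so carries K and passed k to III-6 (kk), so II-3 is Kk; II-4 is white so carries K and passed k to III-1 (kk), so II-4 is Kk; II-5 is white so carries K and passed k to III-6 (kk), so II-5 is Kk.
Every other individual is either homozygous by phenotype or has at least one consistent homozygous assignment, so the count is 5.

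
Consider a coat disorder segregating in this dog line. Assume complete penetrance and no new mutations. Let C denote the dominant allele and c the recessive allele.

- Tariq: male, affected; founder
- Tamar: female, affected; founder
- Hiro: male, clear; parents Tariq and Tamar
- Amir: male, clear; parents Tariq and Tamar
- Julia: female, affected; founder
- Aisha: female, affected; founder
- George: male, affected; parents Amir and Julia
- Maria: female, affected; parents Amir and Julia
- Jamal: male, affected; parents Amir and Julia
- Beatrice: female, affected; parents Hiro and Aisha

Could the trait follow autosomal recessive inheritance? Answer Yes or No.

Under autosomal recessive, Hiro (clear, male) cannot arise from Tariq (affected) × Tamar (affected).

No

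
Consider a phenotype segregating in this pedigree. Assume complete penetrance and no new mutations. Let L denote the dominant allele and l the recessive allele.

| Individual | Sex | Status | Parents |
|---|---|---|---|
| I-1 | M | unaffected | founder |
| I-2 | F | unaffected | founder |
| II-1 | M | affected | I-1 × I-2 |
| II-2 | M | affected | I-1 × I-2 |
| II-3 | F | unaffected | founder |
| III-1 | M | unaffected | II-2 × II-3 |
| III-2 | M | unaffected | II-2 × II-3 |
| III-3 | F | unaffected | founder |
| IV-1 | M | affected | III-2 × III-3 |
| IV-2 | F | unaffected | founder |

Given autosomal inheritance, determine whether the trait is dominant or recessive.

recessive

I-1 and I-2 are both unaffected yet have an affected child II-1. Under dominance, an affected child requires at least one affected parent, so the trait cannot be dominant.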